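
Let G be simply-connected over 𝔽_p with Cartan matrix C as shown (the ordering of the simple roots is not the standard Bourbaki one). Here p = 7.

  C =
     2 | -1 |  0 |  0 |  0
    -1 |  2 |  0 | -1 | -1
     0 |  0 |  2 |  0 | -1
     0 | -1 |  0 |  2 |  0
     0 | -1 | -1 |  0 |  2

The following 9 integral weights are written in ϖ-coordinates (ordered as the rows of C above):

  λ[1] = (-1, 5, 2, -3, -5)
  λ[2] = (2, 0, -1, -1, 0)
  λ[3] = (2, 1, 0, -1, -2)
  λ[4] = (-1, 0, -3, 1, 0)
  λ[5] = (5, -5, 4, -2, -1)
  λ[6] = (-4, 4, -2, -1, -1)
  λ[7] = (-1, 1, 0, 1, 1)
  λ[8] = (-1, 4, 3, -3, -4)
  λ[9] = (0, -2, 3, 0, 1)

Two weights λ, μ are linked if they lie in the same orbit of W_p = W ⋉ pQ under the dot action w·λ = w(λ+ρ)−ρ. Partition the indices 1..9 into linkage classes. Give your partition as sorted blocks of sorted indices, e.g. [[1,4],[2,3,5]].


Type D_5, rank 5, |W|=1920; reorder rows/cols to standard.

λ_j+ρ reflected into Ā_7 (⟨·,θ^∨⟩≤7); 5-tuples as given:

    1: (0, 0, 1, 2, 1)
    2: (3, 1, 0, 0, 1)
    3: (3, 1, 0, 0, 1)
    4: (0, 0, 1, 2, 1)
    5: (3, 1, 0, 0, 1)
    6: (3, 1, 0, 0, 1)
    7: (0, 0, 1, 2, 1)
    8: (0, 0, 1, 2, 1)
    9: (0, 1, 4, 0, 0)

The 9 indices split into 3 linkage classes (same alcove rep ⇔ same W_7-dot-orbit):

[[1, 4, 7, 8], [2, 3, 5, 6], [9]]


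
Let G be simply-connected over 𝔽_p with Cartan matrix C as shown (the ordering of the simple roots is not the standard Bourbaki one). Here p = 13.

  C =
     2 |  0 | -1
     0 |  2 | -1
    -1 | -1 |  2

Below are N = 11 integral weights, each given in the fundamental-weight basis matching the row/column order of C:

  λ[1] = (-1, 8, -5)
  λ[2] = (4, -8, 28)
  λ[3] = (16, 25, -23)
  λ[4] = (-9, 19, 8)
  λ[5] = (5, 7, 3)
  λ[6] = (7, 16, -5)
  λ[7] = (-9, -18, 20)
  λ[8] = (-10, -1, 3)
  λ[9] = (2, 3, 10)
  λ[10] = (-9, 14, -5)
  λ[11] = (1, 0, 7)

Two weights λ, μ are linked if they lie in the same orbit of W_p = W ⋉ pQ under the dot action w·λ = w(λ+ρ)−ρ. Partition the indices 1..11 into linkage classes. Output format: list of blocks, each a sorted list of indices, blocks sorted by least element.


Dynkin diagram of C (from the 4 off-diagonal −1 entries): A_3.

Ā_13 reps of the 11 weights (A_3, coords as presented):

  λ_1+ρ ↦ (4, 5, 0) · λ_2+ρ ↦ (1, 3, 4) · λ_3+ρ ↦ (4, 5, 0) · λ_4+ρ ↦ (1, 3, 4) · λ_5+ρ ↦ (1, 3, 4) · λ_6+ρ ↦ (4, 5, 0) · λ_7+ρ ↦ (4, 5, 0) · λ_8+ρ ↦ (4, 5, 0) · λ_9+ρ ↦ (2, 1, 8) · λ_10+ρ ↦ (2, 1, 8) · λ_11+ρ ↦ (2, 1, 8)

Linkage partition of the 11 weights (3 classes, p=13):

[[1, 3, 6, 7, 8], [2, 4, 5], [9, 10, 11]]


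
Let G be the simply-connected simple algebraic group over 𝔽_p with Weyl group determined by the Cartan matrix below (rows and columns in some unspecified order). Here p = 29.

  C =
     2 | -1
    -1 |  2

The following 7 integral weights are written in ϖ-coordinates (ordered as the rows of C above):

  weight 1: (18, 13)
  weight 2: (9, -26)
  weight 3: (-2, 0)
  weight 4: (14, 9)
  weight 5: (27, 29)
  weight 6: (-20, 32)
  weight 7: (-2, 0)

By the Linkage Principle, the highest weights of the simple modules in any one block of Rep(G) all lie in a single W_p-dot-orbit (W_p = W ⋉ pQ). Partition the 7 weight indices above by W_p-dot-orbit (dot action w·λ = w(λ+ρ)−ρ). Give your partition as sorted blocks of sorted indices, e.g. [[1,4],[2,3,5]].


Type A_2, rank 2, |W|=6; reorder rows/cols to standard.

Folding the 7 weights λ_j+ρ into Ā_29 (reps in the given 2-coord order):

    1: (15, 10)
    2: (15, 10)
    3: (1, 0)
    4: (15, 10)
    5: (1, 0)
    6: (15, 10)
    7: (1, 0)

2 distinct reps among the 7 weights ⇒ 2 W_29-linkage classes:

[[1, 2, 4, 6], [3, 5, 7]]


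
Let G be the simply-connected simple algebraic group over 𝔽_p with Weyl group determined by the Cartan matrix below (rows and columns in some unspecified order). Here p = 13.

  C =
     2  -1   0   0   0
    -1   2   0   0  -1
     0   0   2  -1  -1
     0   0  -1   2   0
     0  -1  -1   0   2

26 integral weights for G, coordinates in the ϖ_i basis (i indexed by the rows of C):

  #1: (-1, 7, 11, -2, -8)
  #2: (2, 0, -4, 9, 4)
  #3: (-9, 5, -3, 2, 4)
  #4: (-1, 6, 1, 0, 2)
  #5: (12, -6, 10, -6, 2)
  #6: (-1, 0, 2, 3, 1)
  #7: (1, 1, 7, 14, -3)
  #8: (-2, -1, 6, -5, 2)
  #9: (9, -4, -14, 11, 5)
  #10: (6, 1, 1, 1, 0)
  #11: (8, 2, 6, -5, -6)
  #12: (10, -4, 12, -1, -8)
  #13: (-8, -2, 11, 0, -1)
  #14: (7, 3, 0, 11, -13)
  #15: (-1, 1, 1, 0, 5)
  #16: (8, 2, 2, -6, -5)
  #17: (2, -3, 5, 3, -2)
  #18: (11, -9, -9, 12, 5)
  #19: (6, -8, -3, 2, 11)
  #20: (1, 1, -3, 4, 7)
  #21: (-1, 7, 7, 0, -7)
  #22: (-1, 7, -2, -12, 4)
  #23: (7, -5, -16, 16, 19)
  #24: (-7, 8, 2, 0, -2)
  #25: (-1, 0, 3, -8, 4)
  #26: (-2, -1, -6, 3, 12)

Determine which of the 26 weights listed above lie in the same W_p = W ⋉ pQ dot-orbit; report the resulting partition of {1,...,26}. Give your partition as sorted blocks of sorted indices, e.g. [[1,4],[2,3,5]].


C ↔ A_5 under row/col permutation; |W(A_5)| = 720.

Alcove-folded reps (p=13, 26 weights, presented ϖ-order):

    λ_1 → (0, 1, 4, 1, 7)
    λ_2 → (0, 1, 3, 4, 2)
    λ_3 → (6, 2, 2, 1, 1)
    λ_4 → (0, 7, 2, 1, 3)
    λ_5 → (1, 2, 0, 4, 2)
    λ_6 → (0, 1, 3, 4, 2)
    λ_7 → (0, 2, 2, 1, 6)
    λ_8 → (0, 1, 3, 4, 2)
    λ_9 → (0, 7, 2, 1, 3)
    λ_10 → (6, 2, 2, 1, 1)
    λ_11 → (6, 2, 2, 1, 1)
    λ_12 → (0, 7, 2, 1, 3)
    λ_13 → (0, 1, 4, 1, 7)
    λ_14 → (0, 1, 4, 1, 7)
    λ_15 → (0, 2, 2, 1, 6)
    λ_16 → (6, 2, 2, 1, 1)
    λ_17 → (0, 1, 3, 4, 2)
    λ_18 → (0, 2, 2, 1, 6)
    λ_19 → (0, 7, 2, 1, 3)
    λ_20 → (0, 2, 2, 1, 6)
    λ_21 → (0, 2, 2, 1, 6)
    λ_22 → (0, 1, 4, 1, 7)
    λ_23 → (1, 2, 0, 4, 2)
    λ_24 → (6, 2, 2, 1, 1)
    λ_25 → (0, 1, 3, 4, 2)
    λ_26 → (0, 1, 4, 1, 7)

These 26 weights hit 6 W_13-dot-orbits; sizes (5, 5, 5, 4, 2, 5):

[[1, 13, 14, 22, 26], [2, 6, 8, 17, 25], [3, 10, 11, 16, 24], [4, 9, 12, 19], [5, 23], [7, 15, 18, 20, 21]]


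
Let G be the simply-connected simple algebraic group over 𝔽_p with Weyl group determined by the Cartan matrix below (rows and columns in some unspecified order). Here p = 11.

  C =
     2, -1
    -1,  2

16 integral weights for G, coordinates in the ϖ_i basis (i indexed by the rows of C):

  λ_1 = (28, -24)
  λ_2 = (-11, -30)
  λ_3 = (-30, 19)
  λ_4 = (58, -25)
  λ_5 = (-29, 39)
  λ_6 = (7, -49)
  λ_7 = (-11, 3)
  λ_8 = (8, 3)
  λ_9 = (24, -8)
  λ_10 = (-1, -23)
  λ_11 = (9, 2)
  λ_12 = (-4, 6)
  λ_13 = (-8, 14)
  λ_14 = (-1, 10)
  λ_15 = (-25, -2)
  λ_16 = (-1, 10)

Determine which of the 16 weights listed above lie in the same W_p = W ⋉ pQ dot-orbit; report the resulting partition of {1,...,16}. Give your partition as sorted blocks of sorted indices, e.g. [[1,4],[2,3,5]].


Root system A_2: the 2×2 matrix C matches after relabeling.

Folding the 16 weights λ_j+ρ into Ā_11 (reps in the given 2-coord order):

  [1] (4, 6);  [2] (4, 6);  [3] (7, 2);  [4] (7, 2);  [5] (4, 6);  [6] (3, 4);  [7] (4, 6);  [8] (7, 2);  [9] (3, 4);  [10] (0, 11);  [11] (8, 1);  [12] (3, 4);  [13] (3, 4);  [14] (0, 11);  [15] (8, 1);  [16] (0, 11)

5 distinct reps among the 16 weights ⇒ 5 W_11-linkage classes:

[[1, 2, 5, 7], [3, 4, 8], [6, 9, 12, 13], [10, 14, 16], [11, 15]]


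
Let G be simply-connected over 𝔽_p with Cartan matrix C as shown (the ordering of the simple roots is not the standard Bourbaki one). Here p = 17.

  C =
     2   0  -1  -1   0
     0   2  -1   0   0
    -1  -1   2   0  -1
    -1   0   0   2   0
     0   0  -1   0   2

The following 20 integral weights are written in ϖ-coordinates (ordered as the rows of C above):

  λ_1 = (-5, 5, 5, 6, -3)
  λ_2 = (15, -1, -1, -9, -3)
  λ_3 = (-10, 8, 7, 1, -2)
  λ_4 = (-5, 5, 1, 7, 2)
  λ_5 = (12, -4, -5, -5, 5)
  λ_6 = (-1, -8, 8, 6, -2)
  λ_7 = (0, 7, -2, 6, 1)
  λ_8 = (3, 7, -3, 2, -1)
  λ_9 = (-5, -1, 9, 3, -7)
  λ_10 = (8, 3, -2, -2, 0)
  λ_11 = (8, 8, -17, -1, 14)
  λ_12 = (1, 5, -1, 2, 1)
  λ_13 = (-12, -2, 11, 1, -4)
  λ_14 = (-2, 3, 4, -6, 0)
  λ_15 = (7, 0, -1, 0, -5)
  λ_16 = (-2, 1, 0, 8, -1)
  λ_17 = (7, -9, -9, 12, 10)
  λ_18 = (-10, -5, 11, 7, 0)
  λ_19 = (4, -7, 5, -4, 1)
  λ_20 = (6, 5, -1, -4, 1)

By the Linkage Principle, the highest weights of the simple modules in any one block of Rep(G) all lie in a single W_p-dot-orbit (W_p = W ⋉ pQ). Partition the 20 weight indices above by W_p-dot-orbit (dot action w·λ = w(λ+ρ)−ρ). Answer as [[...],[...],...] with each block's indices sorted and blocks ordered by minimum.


Type D_5, rank 5, |W|=1920; reorder rows/cols to standard.

W_17-reps of the 20 weights in Ā_17 (same 5-coord order as C):

  1: (2, 6, 0, 3, 2);  2: (1, 2, 0, 8, 0);  3: (0, 7, 1, 7, 1);  4: (2, 4, 2, 4, 1);  5: (2, 4, 2, 4, 1);  6: (0, 7, 1, 7, 1);  7: (0, 7, 1, 7, 1);  8: (2, 6, 0, 3, 2);  9: (4, 0, 0, 0, 6);  10: (4, 3, 1, 1, 0);  11: (0, 7, 1, 7, 1);  12: (2, 6, 0, 3, 2);  13: (1, 2, 0, 8, 0);  14: (4, 3, 1, 1, 0);  15: (4, 3, 1, 1, 0);  16: (1, 2, 0, 8, 0);  17: (4, 3, 1, 1, 0);  18: (4, 3, 1, 1, 0);  19: (2, 6, 0, 3, 2);  20: (2, 6, 0, 3, 2)

Grouping the 20 weights by Ā_17-representative: 6 linkage classes.

[[1, 8, 12, 19, 20], [2, 13, 16], [3, 6, 7, 11], [4, 5], [9], [10, 14, 15, 17, 18]]


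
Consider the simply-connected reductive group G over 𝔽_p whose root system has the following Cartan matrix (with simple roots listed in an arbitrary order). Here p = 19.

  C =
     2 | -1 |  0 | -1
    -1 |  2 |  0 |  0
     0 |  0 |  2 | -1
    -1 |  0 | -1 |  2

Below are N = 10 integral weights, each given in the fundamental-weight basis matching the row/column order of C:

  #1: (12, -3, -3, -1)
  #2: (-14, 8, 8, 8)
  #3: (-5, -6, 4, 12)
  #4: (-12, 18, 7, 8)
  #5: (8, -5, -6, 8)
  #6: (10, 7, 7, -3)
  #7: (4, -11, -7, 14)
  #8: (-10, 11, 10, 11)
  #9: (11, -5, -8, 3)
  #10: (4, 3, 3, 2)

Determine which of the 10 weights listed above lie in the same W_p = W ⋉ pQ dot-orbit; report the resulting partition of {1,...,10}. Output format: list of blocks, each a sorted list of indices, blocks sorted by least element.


C ↔ A_4 under row/col permutation; |W(A_4)| = 120.

Each λ_j+ρ reduced to Ā_19; 4-tuples below use C's row order:

  1: (9, 2, 0, 2)
  2: (5, 4, 5, 4)
  3: (5, 4, 5, 4)
  4: (9, 2, 0, 2)
  5: (5, 4, 5, 4)
  6: (9, 2, 0, 2)
  7: (5, 4, 5, 4)
  8: (5, 4, 4, 3)
  9: (5, 4, 4, 3)
  10: (5, 4, 4, 3)

These 10 weights hit 3 W_19-dot-orbits; sizes (3, 4, 3):

[[1, 4, 6], [2, 3, 5, 7], [8, 9, 10]]


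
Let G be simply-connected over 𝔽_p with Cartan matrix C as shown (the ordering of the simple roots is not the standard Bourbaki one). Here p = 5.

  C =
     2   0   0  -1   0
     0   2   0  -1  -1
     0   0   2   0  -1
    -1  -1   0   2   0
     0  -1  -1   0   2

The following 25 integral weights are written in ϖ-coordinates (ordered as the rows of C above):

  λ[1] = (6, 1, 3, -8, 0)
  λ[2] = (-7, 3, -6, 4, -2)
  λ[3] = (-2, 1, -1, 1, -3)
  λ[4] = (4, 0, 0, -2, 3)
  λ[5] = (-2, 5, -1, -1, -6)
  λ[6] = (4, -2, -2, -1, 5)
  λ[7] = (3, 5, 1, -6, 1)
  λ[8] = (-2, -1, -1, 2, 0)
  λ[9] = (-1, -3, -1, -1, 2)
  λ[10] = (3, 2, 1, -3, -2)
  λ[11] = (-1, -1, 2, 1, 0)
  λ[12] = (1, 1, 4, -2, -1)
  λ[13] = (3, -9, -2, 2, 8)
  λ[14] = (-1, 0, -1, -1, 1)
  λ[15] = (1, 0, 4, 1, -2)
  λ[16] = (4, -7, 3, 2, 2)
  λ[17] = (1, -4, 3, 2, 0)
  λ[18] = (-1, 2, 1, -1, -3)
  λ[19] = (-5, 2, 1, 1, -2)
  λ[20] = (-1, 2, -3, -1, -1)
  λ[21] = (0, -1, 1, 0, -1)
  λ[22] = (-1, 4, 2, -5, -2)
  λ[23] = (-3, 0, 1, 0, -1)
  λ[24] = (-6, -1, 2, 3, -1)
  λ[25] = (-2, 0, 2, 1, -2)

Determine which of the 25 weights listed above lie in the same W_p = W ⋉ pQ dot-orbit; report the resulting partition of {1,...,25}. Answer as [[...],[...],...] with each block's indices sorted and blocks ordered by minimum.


Root system A_5: the 5×5 matrix C matches after relabeling.

Alcove-folded reps (p=5, 25 weights, presented ϖ-order):

  1: (0, 1, 0, 0, 2) · 2: (1, 0, 2, 1, 1) · 3: (1, 0, 2, 1, 0) · 4: (1, 0, 4, 0, 0) · 5: (1, 0, 4, 0, 0) · 6: (1, 0, 4, 0, 0) · 7: (2, 0, 0, 0, 1) · 8: (1, 0, 0, 2, 1) · 9: (2, 0, 0, 0, 1) · 10: (1, 0, 0, 2, 1) · 11: (1, 0, 2, 1, 1) · 12: (1, 0, 2, 1, 0) · 13: (1, 0, 2, 1, 1) · 14: (0, 1, 0, 0, 2) · 15: (2, 0, 0, 0, 1) · 16: (1, 0, 2, 1, 0) · 17: (0, 1, 0, 0, 2) · 18: (0, 1, 0, 0, 2) · 19: (1, 0, 0, 2, 1) · 20: (0, 1, 0, 0, 2) · 21: (1, 0, 2, 1, 0) · 22: (2, 0, 0, 0, 1) · 23: (1, 0, 2, 1, 0) · 24: (2, 0, 0, 0, 1) · 25: (1, 0, 2, 1, 1)

These 25 weights hit 6 W_5-dot-orbits; sizes (5, 4, 5, 3, 5, 3):

[[1, 14, 17, 18, 20], [2, 11, 13, 25], [3, 12, 16, 21, 23], [4, 5, 6], [7, 9, 15, 22, 24], [8, 10, 19]]


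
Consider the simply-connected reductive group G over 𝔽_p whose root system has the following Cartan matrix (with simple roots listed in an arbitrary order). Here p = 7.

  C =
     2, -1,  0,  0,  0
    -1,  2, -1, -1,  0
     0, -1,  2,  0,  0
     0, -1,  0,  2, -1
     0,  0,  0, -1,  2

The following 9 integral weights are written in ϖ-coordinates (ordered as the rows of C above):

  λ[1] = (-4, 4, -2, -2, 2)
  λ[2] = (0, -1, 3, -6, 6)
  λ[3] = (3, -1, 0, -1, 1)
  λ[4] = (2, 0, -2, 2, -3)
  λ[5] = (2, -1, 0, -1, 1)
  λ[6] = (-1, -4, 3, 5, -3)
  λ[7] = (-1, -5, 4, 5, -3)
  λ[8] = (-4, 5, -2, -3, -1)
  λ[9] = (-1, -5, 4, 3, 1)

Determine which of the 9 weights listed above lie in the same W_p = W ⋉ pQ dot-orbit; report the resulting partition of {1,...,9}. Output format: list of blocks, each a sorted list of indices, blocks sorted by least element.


C ↔ D_5 under row/col permutation; |W(D_5)| = 1920.

Alcove-folded reps (p=7, 9 weights, presented ϖ-order):

    [1] (3, 0, 1, 0, 2)
    [2] (4, 0, 1, 0, 2)
    [3] (4, 0, 1, 0, 2)
    [4] (3, 0, 1, 0, 2)
    [5] (3, 0, 1, 0, 2)
    [6] (3, 0, 1, 0, 2)
    [7] (4, 0, 1, 0, 2)
    [8] (3, 0, 1, 0, 2)
    [9] (4, 0, 1, 0, 2)

These 9 weights hit 2 W_7-dot-orbits; sizes (5, 4):

[[1, 4, 5, 6, 8], [2, 3, 7, 9]]


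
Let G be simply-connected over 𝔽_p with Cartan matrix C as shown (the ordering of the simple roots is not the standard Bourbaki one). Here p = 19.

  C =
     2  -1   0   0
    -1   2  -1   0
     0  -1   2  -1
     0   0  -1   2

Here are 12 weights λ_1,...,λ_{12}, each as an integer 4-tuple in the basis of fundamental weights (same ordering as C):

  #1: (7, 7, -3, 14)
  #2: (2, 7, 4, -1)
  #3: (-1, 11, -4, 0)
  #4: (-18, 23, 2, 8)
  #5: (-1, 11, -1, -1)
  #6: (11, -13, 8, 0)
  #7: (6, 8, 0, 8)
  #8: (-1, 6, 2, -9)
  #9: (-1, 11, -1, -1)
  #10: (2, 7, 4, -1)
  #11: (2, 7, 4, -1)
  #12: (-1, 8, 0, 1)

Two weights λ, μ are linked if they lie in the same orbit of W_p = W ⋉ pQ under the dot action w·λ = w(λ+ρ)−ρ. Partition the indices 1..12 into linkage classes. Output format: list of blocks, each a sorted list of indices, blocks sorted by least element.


Cartan matrix: type A_4 (|W|=120); un-permuting the 4 rows.

λ_j+ρ reflected into Ā_19 (⟨·,θ^∨⟩≤19); 4-tuples as given:

  λ_1 → (2, 4, 2, 3) · λ_2 → (3, 8, 5, 0) · λ_3 → (0, 9, 1, 2) · λ_4 → (0, 2, 5, 3) · λ_5 → (0, 12, 0, 0) · λ_6 → (0, 9, 1, 2) · λ_7 → (0, 9, 1, 2) · λ_8 → (0, 2, 5, 3) · λ_9 → (0, 12, 0, 0) · λ_10 → (3, 8, 5, 0) · λ_11 → (3, 8, 5, 0) · λ_12 → (0, 9, 1, 2)

These 12 weights hit 5 W_19-dot-orbits; sizes (1, 3, 4, 2, 2):

[[1], [2, 10, 11], [3, 6, 7, 12], [4, 8], [5, 9]]


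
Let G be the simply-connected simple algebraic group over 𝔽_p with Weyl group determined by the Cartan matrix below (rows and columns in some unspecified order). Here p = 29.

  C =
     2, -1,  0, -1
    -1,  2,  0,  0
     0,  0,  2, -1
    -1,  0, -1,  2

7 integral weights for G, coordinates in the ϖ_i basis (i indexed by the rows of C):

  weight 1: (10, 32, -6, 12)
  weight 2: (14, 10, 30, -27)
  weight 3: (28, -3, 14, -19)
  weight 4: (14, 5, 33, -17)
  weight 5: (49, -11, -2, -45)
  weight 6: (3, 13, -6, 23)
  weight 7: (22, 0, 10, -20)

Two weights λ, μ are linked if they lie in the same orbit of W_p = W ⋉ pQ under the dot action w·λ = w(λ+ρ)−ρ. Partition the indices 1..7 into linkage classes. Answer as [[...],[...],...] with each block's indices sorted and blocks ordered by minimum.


A_4 Cartan matrix, 4 simple roots permuted; ρ=(1,1,1,1).

Ā_29 reps of the 7 weights (A_4, coords as presented):

  [1] (4, 1, 8, 11) · [2] (9, 2, 3, 15) · [3] (9, 2, 3, 15) · [4] (4, 1, 8, 11) · [5] (4, 1, 8, 11) · [6] (4, 1, 8, 11) · [7] (4, 1, 8, 11)

Partition of {1..7} into 2 W_29-dot-orbits:

[[1, 4, 5, 6, 7], [2, 3]]


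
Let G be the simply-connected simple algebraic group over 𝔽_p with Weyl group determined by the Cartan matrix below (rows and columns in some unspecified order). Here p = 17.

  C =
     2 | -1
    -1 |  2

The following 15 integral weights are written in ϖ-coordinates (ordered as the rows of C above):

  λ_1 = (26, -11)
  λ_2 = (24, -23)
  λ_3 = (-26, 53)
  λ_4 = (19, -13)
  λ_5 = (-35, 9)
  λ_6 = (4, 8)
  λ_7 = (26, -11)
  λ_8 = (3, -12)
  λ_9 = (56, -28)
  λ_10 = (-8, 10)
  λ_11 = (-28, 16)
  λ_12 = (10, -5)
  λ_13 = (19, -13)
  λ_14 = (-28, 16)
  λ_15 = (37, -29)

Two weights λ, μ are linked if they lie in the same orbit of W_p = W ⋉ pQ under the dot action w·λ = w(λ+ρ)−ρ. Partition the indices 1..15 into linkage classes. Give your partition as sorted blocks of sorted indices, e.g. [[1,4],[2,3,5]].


Cartan matrix: type A_2 (|W|=6); un-permuting the 2 rows.

W_17-reps of the 15 weights in Ā_17 (same 2-coord order as C):

  1: (7, 0) · 2: (5, 9) · 3: (5, 9) · 4: (5, 9) · 5: (7, 0) · 6: (5, 9) · 7: (7, 0) · 8: (7, 4) · 9: (7, 4) · 10: (7, 4) · 11: (7, 0) · 12: (7, 4) · 13: (5, 9) · 14: (7, 0) · 15: (7, 4)

These 15 weights hit 3 W_17-dot-orbits; sizes (5, 5, 5):

[[1, 5, 7, 11, 14], [2, 3, 4, 6, 13], [8, 9, 10, 12, 15]]


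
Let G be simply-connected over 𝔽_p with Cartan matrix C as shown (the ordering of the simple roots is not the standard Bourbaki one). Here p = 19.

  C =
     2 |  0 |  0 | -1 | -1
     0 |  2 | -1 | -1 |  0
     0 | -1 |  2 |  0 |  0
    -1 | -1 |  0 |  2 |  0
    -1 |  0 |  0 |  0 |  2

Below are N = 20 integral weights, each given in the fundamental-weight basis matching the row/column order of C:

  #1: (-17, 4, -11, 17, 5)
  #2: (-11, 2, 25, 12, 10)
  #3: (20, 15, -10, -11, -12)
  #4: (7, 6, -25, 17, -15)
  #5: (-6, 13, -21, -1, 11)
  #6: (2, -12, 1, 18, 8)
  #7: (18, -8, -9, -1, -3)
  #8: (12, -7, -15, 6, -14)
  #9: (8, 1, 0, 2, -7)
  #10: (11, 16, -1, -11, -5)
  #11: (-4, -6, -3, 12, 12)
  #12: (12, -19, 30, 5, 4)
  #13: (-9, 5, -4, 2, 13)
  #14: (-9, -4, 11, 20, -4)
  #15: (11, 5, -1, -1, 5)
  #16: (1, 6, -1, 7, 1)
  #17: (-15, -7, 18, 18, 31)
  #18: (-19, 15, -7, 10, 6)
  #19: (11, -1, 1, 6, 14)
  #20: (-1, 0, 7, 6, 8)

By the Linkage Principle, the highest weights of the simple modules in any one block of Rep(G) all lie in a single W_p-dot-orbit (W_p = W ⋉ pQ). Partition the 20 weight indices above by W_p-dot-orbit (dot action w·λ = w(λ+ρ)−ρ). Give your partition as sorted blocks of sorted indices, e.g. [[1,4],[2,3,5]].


A_5 Cartan matrix, 5 simple roots permuted; ρ=(1,1,1,1,1).

λ_j+ρ reflected into Ā_19 (⟨·,θ^∨⟩≤19); 5-tuples as given:

  λ_1 → (3, 2, 1, 3, 6) · λ_2 → (3, 2, 1, 3, 6) · λ_3 → (0, 1, 2, 7, 3) · λ_4 → (5, 5, 7, 0, 1) · λ_5 → (5, 5, 7, 0, 1) · λ_6 → (0, 1, 2, 7, 3) · λ_7 → (2, 7, 0, 8, 2) · λ_8 → (12, 1, 5, 0, 1) · λ_9 → (3, 2, 1, 3, 6) · λ_10 → (2, 7, 0, 8, 2) · λ_11 → (3, 2, 1, 3, 6) · λ_12 → (12, 1, 5, 0, 1) · λ_13 → (3, 2, 1, 3, 6) · λ_14 → (0, 1, 2, 7, 3) · λ_15 → (12, 1, 5, 0, 1) · λ_16 → (2, 7, 0, 8, 2) · λ_17 → (12, 1, 5, 0, 1) · λ_18 → (0, 1, 2, 7, 3) · λ_19 → (2, 7, 0, 8, 2) · λ_20 → (0, 1, 2, 7, 3)

Grouping the 20 weights by Ā_19-representative: 5 linkage classes.

[[1, 2, 9, 11, 13], [3, 6, 14, 18, 20], [4, 5], [7, 10, 16, 19], [8, 12, 15, 17]]


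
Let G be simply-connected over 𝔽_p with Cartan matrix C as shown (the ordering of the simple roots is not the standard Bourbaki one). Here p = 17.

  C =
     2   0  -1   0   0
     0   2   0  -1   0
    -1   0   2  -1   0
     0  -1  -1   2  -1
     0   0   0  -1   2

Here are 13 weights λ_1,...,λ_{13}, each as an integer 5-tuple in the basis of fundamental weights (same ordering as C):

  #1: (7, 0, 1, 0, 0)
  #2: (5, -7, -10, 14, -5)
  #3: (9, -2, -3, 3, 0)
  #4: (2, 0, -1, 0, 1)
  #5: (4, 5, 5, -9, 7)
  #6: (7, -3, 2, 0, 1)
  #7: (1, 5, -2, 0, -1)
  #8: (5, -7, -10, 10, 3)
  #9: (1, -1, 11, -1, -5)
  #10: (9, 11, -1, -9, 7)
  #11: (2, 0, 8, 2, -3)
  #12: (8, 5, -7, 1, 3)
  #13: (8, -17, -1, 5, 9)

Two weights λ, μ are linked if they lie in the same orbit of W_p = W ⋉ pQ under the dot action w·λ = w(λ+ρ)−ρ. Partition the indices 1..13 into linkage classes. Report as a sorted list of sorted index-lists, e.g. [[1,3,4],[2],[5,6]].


Dynkin diagram of C (from the 8 off-diagonal −1 entries): D_5.

Folding the 13 weights λ_j+ρ into Ā_17 (reps in the given 5-coord order):

    λ_1 → (8, 1, 2, 1, 1)
    λ_2 → (3, 2, 2, 4, 0)
    λ_3 → (8, 1, 2, 1, 1)
    λ_4 → (3, 1, 0, 1, 2)
    λ_5 → (3, 2, 2, 4, 0)
    λ_6 → (8, 1, 2, 1, 1)
    λ_7 → (1, 6, 1, 0, 0)
    λ_8 → (3, 2, 2, 4, 0)
    λ_9 → (2, 4, 3, 0, 0)
    λ_10 → (2, 4, 3, 0, 0)
    λ_11 → (3, 1, 0, 1, 2)
    λ_12 → (3, 2, 2, 4, 0)
    λ_13 → (1, 6, 1, 0, 0)

These 13 weights hit 5 W_17-dot-orbits; sizes (3, 4, 2, 2, 2):

[[1, 3, 6], [2, 5, 8, 12], [4, 11], [7, 13], [9, 10]]


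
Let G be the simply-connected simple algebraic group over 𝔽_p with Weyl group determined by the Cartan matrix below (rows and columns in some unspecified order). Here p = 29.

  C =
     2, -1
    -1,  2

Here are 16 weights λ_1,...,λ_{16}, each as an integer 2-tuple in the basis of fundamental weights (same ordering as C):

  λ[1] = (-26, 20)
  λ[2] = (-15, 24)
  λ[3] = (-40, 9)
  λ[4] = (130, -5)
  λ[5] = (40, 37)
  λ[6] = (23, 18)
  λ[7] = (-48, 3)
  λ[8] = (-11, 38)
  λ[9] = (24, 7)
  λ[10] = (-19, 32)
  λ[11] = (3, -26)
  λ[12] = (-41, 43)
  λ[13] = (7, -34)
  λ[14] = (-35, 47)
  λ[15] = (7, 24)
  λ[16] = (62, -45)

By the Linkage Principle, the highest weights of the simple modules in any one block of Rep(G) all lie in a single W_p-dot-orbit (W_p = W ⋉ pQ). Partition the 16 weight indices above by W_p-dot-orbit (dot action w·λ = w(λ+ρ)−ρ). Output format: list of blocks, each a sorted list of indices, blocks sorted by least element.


Root system A_2: the 2×2 matrix C matches after relabeling.

λ_j+ρ reflected into Ā_29 (⟨·,θ^∨⟩≤29); 2-tuples as given:

  λ_1+ρ ↦ (21, 4) · λ_2+ρ ↦ (14, 11) · λ_3+ρ ↦ (0, 19) · λ_4+ρ ↦ (14, 11) · λ_5+ρ ↦ (12, 9) · λ_6+ρ ↦ (10, 5) · λ_7+ρ ↦ (14, 11) · λ_8+ρ ↦ (0, 19) · λ_9+ρ ↦ (21, 4) · λ_10+ρ ↦ (14, 11) · λ_11+ρ ↦ (21, 4) · λ_12+ρ ↦ (14, 11) · λ_13+ρ ↦ (21, 4) · λ_14+ρ ↦ (10, 5) · λ_15+ρ ↦ (4, 21) · λ_16+ρ ↦ (10, 5)

Partition of {1..16} into 6 W_29-dot-orbits:

[[1, 9, 11, 13], [2, 4, 7, 10, 12], [3, 8], [5], [6, 14, 16], [15]]


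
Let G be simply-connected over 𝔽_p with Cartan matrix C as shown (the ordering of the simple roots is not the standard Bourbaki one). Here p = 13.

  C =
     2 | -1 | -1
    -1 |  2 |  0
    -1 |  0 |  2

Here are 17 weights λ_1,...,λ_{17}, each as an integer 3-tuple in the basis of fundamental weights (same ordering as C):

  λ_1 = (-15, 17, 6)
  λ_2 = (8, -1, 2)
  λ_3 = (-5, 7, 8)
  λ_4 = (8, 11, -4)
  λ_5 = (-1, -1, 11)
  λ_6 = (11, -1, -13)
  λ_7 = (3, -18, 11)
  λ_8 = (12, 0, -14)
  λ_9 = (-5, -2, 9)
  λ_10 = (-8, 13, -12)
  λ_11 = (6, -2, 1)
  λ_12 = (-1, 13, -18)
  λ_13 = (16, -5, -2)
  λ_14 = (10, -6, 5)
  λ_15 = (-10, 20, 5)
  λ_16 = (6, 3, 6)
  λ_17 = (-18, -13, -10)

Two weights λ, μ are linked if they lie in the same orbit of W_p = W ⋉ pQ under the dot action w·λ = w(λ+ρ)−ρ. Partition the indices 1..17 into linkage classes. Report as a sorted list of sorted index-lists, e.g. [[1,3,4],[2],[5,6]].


Cartan matrix: type A_3 (|W|=24); un-permuting the 3 rows.

Folding the 17 weights λ_j+ρ into Ā_13 (reps in the given 3-coord order):

  λ_1 → (6, 1, 2) · λ_2 → (9, 0, 3) · λ_3 → (4, 4, 5) · λ_4 → (1, 4, 5) · λ_5 → (0, 0, 12) · λ_6 → (0, 0, 12) · λ_7 → (9, 0, 3) · λ_8 → (0, 0, 12) · λ_9 → (1, 4, 5) · λ_10 → (6, 1, 2) · λ_11 → (6, 1, 2) · λ_12 → (9, 0, 3) · λ_13 → (9, 0, 3) · λ_14 → (6, 1, 2) · λ_15 → (1, 4, 5) · λ_16 → (6, 1, 2) · λ_17 → (9, 0, 3)

These 17 weights hit 5 W_13-dot-orbits; sizes (5, 5, 1, 3, 3):

[[1, 10, 11, 14, 16], [2, 7, 12, 13, 17], [3], [4, 9, 15], [5, 6, 8]]


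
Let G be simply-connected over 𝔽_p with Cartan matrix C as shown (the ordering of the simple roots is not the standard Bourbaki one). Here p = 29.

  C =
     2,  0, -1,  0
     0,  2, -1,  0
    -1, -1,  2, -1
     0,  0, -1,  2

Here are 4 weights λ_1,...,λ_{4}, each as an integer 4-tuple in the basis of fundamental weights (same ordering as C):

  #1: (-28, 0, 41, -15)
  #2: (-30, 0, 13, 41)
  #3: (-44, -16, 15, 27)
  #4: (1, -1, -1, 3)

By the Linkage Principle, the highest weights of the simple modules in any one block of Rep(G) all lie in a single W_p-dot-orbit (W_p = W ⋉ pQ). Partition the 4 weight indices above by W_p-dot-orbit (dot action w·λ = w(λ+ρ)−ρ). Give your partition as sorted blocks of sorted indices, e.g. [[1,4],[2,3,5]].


Type D_4, rank 4, |W|=192; reorder rows/cols to standard.

Folding the 4 weights λ_j+ρ into Ā_29 (reps in the given 4-coord order):

  λ_1+ρ ↦ (13, 13, 1, 0) · λ_2+ρ ↦ (13, 13, 1, 0) · λ_3+ρ ↦ (13, 13, 1, 0) · λ_4+ρ ↦ (2, 0, 0, 4)

Linkage partition of the 4 weights (2 classes, p=29):

[[1, 2, 3], [4]]


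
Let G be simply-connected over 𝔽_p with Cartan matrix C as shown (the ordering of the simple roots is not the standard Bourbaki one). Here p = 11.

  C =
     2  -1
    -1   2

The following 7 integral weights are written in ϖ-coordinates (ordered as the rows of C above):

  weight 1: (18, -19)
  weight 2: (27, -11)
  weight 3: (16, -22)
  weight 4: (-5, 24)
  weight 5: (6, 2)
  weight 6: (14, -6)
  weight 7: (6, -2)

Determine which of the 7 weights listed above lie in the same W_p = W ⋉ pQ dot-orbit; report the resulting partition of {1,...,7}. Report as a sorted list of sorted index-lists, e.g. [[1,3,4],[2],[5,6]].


Cartan matrix: type A_2 (|W|=6); un-permuting the 2 rows.

Folding the 7 weights λ_j+ρ into Ā_11 (reps in the given 2-coord order):

  λ_1 → (7, 3) · λ_2 → (6, 1) · λ_3 → (6, 1) · λ_4 → (7, 3) · λ_5 → (7, 3) · λ_6 → (6, 1) · λ_7 → (6, 1)

Partition of {1..7} into 2 W_11-dot-orbits:

[[1, 4, 5], [2, 3, 6, 7]]


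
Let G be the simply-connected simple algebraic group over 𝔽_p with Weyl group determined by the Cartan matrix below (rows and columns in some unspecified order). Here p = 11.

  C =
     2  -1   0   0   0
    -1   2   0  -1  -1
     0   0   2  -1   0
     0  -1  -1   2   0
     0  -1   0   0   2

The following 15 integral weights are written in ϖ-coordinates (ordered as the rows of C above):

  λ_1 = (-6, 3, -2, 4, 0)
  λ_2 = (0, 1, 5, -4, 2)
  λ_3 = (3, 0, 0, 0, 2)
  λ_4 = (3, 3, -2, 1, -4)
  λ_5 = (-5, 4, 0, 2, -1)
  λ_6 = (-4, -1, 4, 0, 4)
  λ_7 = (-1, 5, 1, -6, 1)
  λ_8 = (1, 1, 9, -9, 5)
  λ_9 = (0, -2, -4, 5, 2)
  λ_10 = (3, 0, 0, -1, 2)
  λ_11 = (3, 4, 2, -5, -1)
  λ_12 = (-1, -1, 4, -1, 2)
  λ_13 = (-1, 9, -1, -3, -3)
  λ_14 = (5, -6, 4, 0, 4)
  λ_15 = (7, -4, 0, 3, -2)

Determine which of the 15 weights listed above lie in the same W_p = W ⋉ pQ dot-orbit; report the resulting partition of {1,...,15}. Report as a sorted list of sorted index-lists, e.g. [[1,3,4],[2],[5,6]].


D_5 Cartan matrix, 5 simple roots permuted; ρ=(1,1,1,1,1).

W_11-reps of the 15 weights in Ā_11 (same 5-coord order as C):

  1: (4, 1, 1, 1, 0) · 2: (0, 1, 3, 2, 2) · 3: (4, 1, 1, 0, 3) · 4: (4, 1, 1, 0, 3) · 5: (4, 1, 1, 1, 0) · 6: (0, 1, 3, 2, 2) · 7: (0, 1, 3, 2, 2) · 8: (4, 1, 1, 1, 0) · 9: (0, 1, 3, 2, 2) · 10: (4, 1, 1, 0, 3) · 11: (4, 1, 1, 1, 0) · 12: (0, 0, 5, 0, 3) · 13: (0, 1, 3, 2, 2) · 14: (1, 1, 1, 3, 0) · 15: (4, 1, 1, 0, 3)

Grouping the 15 weights by Ā_11-representative: 5 linkage classes.

[[1, 5, 8, 11], [2, 6, 7, 9, 13], [3, 4, 10, 15], [12], [14]]


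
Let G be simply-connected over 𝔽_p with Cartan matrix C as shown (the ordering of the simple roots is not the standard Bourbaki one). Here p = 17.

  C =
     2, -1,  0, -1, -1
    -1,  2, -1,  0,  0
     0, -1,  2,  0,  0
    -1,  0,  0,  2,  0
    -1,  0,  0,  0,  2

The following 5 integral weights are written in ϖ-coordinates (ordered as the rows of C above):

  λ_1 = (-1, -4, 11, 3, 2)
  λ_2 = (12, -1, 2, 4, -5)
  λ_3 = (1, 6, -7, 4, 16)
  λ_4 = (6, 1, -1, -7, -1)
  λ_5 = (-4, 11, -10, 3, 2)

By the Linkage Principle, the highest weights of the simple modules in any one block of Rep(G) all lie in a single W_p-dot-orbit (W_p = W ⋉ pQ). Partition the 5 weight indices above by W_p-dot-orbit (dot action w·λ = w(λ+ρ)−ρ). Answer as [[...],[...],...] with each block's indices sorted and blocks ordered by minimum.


Dynkin diagram of C (from the 8 off-diagonal −1 entries): D_5.

Ā_17 reps of the 5 weights (D_5, coords as presented):

  1: (3, 0, 9, 1, 0)
  2: (3, 0, 9, 1, 0)
  3: (1, 2, 0, 6, 0)
  4: (1, 2, 0, 6, 0)
  5: (3, 0, 9, 1, 0)

Partition of {1..5} into 2 W_17-dot-orbits:

[[1, 2, 5], [3, 4]]


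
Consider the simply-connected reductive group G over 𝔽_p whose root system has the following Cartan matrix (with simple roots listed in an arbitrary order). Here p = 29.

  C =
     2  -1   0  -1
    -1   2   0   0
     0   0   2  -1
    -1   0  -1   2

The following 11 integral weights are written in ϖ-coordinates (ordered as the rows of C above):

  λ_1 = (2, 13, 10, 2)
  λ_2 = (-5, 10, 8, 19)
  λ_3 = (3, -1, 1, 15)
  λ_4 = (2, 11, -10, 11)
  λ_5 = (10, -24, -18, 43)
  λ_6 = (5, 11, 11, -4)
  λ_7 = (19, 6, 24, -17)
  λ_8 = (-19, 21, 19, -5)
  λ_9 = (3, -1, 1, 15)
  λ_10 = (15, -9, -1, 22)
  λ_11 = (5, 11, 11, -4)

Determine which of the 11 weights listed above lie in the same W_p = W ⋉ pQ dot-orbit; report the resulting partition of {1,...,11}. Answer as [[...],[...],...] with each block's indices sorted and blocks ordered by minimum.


Cartan matrix: type A_4 (|W|=120); un-permuting the 4 rows.

λ_j+ρ reflected into Ā_29 (⟨·,θ^∨⟩≤29); 4-tuples as given:

    λ_1+ρ ↦ (3, 12, 9, 3)
    λ_2+ρ ↦ (4, 0, 2, 16)
    λ_3+ρ ↦ (4, 0, 2, 16)
    λ_4+ρ ↦ (3, 12, 9, 3)
    λ_5+ρ ↦ (3, 12, 9, 3)
    λ_6+ρ ↦ (3, 12, 9, 3)
    λ_7+ρ ↦ (4, 0, 2, 16)
    λ_8+ρ ↦ (4, 0, 2, 16)
    λ_9+ρ ↦ (4, 0, 2, 16)
    λ_10+ρ ↦ (6, 0, 8, 13)
    λ_11+ρ ↦ (3, 12, 9, 3)

Grouping the 11 weights by Ā_29-representative: 3 linkage classes.

[[1, 4, 5, 6, 11], [2, 3, 7, 8, 9], [10]]


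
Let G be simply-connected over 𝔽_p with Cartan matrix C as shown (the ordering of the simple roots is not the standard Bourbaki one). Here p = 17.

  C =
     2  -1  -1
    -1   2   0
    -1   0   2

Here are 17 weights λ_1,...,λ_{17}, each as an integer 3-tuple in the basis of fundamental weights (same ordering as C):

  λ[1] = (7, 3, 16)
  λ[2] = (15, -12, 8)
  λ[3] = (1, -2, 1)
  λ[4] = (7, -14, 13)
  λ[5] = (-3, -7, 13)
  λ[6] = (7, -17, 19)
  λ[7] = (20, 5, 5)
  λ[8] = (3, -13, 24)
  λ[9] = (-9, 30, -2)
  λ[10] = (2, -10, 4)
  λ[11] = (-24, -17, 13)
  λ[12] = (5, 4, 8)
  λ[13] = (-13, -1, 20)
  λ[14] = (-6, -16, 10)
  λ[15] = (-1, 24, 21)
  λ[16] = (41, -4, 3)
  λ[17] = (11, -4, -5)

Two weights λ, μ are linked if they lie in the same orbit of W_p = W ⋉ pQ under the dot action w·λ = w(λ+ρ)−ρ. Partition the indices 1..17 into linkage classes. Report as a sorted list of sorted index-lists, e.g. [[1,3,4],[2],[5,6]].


Root system A_3: the 3×3 matrix C matches after relabeling.

Ā_17 reps of the 17 weights (A_3, coords as presented):

  1: (0, 8, 5)
  2: (5, 3, 1)
  3: (1, 1, 2)
  4: (5, 3, 4)
  5: (6, 2, 6)
  6: (5, 3, 1)
  7: (1, 6, 6)
  8: (0, 8, 5)
  9: (5, 3, 1)
  10: (5, 3, 1)
  11: (5, 3, 1)
  12: (6, 2, 6)
  13: (0, 8, 5)
  14: (6, 2, 6)
  15: (0, 8, 5)
  16: (5, 3, 4)
  17: (5, 3, 4)

Linkage partition of the 17 weights (6 classes, p=17):

[[1, 8, 13, 15], [2, 6, 9, 10, 11], [3], [4, 16, 17], [5, 12, 14], [7]]


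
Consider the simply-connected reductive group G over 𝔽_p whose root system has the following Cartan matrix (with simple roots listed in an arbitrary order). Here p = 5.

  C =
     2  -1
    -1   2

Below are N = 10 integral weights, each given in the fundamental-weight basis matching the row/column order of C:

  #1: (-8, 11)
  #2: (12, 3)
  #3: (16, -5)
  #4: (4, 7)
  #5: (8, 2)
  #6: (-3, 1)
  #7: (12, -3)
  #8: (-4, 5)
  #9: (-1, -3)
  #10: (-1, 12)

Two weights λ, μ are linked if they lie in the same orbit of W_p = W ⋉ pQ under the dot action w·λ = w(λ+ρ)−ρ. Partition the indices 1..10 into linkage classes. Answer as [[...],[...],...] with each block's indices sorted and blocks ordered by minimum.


Root system A_2: the 2×2 matrix C matches after relabeling.

Each λ_j+ρ reduced to Ā_5; 2-tuples below use C's row order:

  λ_1 → (2, 0);  λ_2 → (2, 2);  λ_3 → (2, 2);  λ_4 → (0, 3);  λ_5 → (2, 2);  λ_6 → (2, 0);  λ_7 → (2, 2);  λ_8 → (2, 2);  λ_9 → (2, 0);  λ_10 → (2, 0)

Grouping the 10 weights by Ā_5-representative: 3 linkage classes.

[[1, 6, 9, 10], [2, 3, 5, 7, 8], [4]]


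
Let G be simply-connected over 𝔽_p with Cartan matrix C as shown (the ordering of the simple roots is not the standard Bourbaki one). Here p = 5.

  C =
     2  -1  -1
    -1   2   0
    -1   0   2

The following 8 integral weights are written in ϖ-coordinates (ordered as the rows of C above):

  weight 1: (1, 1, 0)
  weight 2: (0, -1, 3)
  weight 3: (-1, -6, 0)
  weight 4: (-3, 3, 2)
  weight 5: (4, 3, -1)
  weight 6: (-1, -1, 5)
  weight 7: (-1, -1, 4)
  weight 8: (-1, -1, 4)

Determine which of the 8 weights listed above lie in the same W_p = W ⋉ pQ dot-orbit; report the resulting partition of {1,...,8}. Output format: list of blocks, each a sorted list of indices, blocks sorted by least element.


Root system A_3: the 3×3 matrix C matches after relabeling.

Alcove-folded reps (p=5, 8 weights, presented ϖ-order):

    [1] (2, 2, 1)
    [2] (1, 0, 4)
    [3] (1, 0, 4)
    [4] (2, 2, 1)
    [5] (1, 0, 4)
    [6] (1, 0, 4)
    [7] (0, 0, 5)
    [8] (0, 0, 5)

3 distinct reps among the 8 weights ⇒ 3 W_5-linkage classes:

[[1, 4], [2, 3, 5, 6], [7, 8]]


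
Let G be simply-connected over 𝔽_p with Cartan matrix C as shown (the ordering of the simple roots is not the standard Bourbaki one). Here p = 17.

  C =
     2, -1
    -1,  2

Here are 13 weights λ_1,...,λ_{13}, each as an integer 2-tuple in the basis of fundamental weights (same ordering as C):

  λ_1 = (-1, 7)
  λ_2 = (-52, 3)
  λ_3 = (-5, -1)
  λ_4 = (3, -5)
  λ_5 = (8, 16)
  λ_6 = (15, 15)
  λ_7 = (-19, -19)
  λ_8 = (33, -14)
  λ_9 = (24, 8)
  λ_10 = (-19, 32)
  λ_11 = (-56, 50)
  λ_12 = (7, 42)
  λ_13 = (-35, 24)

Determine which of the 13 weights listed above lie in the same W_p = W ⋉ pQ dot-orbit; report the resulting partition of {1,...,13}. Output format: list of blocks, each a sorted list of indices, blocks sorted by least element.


C ↔ A_2 under row/col permutation; |W(A_2)| = 6.

Each λ_j+ρ reduced to Ā_17; 2-tuples below use C's row order:

  λ_1 → (0, 8) · λ_2 → (0, 4) · λ_3 → (0, 4) · λ_4 → (0, 4) · λ_5 → (0, 8) · λ_6 → (1, 1) · λ_7 → (1, 1) · λ_8 → (0, 4) · λ_9 → (0, 8) · λ_10 → (1, 1) · λ_11 → (0, 4) · λ_12 → (0, 8) · λ_13 → (0, 8)

Grouping the 13 weights by Ā_17-representative: 3 linkage classes.

[[1, 5, 9, 12, 13], [2, 3, 4, 8, 11], [6, 7, 10]]


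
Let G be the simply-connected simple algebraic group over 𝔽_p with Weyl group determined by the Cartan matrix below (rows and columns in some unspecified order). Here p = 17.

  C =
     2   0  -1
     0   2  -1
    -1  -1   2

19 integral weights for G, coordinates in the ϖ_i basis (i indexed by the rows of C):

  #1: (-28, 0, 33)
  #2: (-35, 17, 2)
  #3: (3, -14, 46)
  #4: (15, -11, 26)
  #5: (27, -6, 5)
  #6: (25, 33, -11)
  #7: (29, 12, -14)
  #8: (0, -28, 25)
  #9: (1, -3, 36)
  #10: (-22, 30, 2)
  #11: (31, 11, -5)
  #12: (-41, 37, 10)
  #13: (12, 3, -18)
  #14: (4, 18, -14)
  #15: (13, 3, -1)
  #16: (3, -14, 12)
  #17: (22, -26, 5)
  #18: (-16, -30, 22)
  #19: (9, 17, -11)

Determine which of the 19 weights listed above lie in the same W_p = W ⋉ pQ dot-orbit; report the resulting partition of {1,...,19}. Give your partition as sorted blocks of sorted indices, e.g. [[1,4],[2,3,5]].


Root system A_3: the 3×3 matrix C matches after relabeling.

Alcove-folded reps (p=17, 19 weights, presented ϖ-order):

  λ_1 → (1, 7, 9)
  λ_2 → (13, 3, 0)
  λ_3 → (4, 13, 0)
  λ_4 → (1, 7, 9)
  λ_5 → (0, 1, 11)
  λ_6 → (1, 7, 9)
  λ_7 → (4, 13, 0)
  λ_8 → (1, 7, 9)
  λ_9 → (2, 2, 1)
  λ_10 → (13, 3, 0)
  λ_11 → (6, 4, 5)
  λ_12 → (6, 4, 5)
  λ_13 → (4, 13, 0)
  λ_14 → (6, 4, 5)
  λ_15 → (13, 3, 0)
  λ_16 → (4, 13, 0)
  λ_17 → (6, 4, 5)
  λ_18 → (6, 4, 5)
  λ_19 → (1, 7, 9)

Linkage partition of the 19 weights (6 classes, p=17):

[[1, 4, 6, 8, 19], [2, 10, 15], [3, 7, 13, 16], [5], [9], [11, 12, 14, 17, 18]]


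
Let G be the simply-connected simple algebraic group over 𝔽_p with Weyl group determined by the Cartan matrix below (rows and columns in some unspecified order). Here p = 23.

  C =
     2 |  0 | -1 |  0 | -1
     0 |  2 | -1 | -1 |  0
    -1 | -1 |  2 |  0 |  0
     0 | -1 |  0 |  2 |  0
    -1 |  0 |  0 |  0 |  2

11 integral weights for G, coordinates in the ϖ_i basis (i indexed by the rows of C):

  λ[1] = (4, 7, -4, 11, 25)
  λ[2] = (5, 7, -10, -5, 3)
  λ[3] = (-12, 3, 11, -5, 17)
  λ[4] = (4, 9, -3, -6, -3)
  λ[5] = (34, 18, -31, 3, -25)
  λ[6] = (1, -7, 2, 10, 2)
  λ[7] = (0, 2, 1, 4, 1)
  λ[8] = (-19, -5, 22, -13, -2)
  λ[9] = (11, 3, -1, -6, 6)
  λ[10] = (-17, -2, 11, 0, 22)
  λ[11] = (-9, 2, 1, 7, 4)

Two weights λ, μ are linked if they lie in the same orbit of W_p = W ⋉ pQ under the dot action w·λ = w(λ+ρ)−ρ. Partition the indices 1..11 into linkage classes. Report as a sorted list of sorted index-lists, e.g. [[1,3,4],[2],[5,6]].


Root system A_5: the 5×5 matrix C matches after relabeling.

Alcove-folded reps (p=23, 11 weights, presented ϖ-order):

  λ_1+ρ ↦ (1, 3, 2, 5, 2) · λ_2+ρ ↦ (3, 4, 1, 1, 1) · λ_3+ρ ↦ (11, 0, 1, 4, 7) · λ_4+ρ ↦ (1, 3, 2, 5, 2) · λ_5+ρ ↦ (11, 0, 1, 4, 7) · λ_6+ρ ↦ (1, 3, 2, 5, 2) · λ_7+ρ ↦ (1, 3, 2, 5, 2) · λ_8+ρ ↦ (11, 0, 1, 4, 7) · λ_9+ρ ↦ (11, 0, 1, 4, 7) · λ_10+ρ ↦ (11, 0, 1, 4, 7) · λ_11+ρ ↦ (1, 3, 2, 5, 2)

Linkage partition of the 11 weights (3 classes, p=23):

[[1, 4, 6, 7, 11], [2], [3, 5, 8, 9, 10]]


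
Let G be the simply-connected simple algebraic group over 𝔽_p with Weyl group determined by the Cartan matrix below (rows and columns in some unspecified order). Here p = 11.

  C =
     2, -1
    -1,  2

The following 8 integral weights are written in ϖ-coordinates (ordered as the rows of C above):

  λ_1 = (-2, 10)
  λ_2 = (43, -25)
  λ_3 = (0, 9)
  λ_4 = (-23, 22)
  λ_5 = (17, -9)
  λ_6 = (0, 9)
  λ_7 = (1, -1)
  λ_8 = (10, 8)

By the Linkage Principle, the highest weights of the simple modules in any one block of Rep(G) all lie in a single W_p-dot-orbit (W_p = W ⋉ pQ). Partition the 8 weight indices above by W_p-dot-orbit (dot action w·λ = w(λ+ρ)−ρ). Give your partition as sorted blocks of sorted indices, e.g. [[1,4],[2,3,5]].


C ↔ A_2 under row/col permutation; |W(A_2)| = 6.

Folding the 8 weights λ_j+ρ into Ā_11 (reps in the given 2-coord order):

  1: (1, 10);  2: (2, 0);  3: (1, 10);  4: (1, 10);  5: (3, 1);  6: (1, 10);  7: (2, 0);  8: (2, 0)

Partition of {1..8} into 3 W_11-dot-orbits:

[[1, 3, 4, 6], [2, 7, 8], [5]]


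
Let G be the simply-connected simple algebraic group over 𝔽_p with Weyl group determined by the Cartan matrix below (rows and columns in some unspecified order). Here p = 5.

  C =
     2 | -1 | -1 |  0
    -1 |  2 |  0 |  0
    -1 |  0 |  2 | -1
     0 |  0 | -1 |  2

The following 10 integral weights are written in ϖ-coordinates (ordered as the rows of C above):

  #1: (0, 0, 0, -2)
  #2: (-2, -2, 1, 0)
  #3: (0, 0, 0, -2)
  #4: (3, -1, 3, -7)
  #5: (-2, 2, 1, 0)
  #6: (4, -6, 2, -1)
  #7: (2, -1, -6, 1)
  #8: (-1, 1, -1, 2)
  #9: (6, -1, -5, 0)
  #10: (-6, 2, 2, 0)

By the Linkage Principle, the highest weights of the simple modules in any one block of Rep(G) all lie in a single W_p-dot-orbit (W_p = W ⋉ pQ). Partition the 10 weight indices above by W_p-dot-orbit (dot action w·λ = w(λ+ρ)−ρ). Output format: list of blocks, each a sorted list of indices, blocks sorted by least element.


Dynkin diagram of C (from the 6 off-diagonal −1 entries): A_4.

W_5-reps of the 10 weights in Ā_5 (same 4-coord order as C):

  λ_1+ρ ↦ (1, 1, 0, 1);  λ_2+ρ ↦ (1, 1, 0, 1);  λ_3+ρ ↦ (1, 1, 0, 1);  λ_4+ρ ↦ (1, 2, 1, 1);  λ_5+ρ ↦ (1, 2, 1, 1);  λ_6+ρ ↦ (0, 2, 0, 3);  λ_7+ρ ↦ (0, 2, 0, 3);  λ_8+ρ ↦ (0, 2, 0, 3);  λ_9+ρ ↦ (1, 2, 1, 1);  λ_10+ρ ↦ (1, 2, 1, 1)

Linkage partition of the 10 weights (3 classes, p=5):

[[1, 2, 3], [4, 5, 9, 10], [6, 7, 8]]
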